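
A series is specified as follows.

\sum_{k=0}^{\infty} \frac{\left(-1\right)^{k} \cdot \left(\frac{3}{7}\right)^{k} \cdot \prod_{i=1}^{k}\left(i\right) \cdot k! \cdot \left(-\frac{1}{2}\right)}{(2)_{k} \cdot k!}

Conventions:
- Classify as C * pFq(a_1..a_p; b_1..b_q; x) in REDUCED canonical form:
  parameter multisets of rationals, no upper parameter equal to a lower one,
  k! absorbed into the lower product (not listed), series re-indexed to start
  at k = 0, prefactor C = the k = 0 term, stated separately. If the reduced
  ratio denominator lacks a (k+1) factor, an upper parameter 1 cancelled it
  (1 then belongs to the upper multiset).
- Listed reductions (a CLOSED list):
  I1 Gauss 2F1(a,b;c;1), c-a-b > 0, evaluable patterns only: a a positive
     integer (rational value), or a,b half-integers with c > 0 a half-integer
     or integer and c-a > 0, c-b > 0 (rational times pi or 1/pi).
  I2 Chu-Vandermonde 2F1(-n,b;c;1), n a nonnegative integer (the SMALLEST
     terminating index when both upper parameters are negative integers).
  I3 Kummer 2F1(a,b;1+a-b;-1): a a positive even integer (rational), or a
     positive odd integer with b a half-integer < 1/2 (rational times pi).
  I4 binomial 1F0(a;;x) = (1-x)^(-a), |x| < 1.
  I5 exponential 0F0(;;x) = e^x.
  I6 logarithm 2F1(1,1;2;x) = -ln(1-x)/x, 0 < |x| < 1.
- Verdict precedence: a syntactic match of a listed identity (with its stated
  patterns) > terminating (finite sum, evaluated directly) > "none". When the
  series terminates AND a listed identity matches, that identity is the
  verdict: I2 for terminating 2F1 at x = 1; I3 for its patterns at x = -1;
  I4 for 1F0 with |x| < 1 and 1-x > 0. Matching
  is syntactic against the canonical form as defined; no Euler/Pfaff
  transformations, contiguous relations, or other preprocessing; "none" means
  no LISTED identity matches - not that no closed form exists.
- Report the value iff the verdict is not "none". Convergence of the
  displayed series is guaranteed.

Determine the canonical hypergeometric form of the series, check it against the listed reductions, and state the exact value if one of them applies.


This is -\frac{1}{2} * 2F1(1, 1; 2; -\frac{3}{7}) in reduced canonical form. Verdict (x = -\frac{3}{7}): logarithm (I6) applies (the logarithm: parameters (1,1;2), x = -\frac{3}{7}). Its exact value is \left(-\frac{7}{6}\right) \cdot \ln\left(\frac{10}{7}\right).

Structural cue: x = -\frac{3}{7} and the factorial ratio (prefactor -1/2) (k+a-1)!/(a-1)! is a rising factorial (a)_k.
Term ratio: r(k) = -\frac{3}{7} * (k+1) (k+1) / [(k+2) (k+1)] - poly over poly, x = -\frac{3}{7} from leading terms; C = -\frac{1}{2} at k = 0.


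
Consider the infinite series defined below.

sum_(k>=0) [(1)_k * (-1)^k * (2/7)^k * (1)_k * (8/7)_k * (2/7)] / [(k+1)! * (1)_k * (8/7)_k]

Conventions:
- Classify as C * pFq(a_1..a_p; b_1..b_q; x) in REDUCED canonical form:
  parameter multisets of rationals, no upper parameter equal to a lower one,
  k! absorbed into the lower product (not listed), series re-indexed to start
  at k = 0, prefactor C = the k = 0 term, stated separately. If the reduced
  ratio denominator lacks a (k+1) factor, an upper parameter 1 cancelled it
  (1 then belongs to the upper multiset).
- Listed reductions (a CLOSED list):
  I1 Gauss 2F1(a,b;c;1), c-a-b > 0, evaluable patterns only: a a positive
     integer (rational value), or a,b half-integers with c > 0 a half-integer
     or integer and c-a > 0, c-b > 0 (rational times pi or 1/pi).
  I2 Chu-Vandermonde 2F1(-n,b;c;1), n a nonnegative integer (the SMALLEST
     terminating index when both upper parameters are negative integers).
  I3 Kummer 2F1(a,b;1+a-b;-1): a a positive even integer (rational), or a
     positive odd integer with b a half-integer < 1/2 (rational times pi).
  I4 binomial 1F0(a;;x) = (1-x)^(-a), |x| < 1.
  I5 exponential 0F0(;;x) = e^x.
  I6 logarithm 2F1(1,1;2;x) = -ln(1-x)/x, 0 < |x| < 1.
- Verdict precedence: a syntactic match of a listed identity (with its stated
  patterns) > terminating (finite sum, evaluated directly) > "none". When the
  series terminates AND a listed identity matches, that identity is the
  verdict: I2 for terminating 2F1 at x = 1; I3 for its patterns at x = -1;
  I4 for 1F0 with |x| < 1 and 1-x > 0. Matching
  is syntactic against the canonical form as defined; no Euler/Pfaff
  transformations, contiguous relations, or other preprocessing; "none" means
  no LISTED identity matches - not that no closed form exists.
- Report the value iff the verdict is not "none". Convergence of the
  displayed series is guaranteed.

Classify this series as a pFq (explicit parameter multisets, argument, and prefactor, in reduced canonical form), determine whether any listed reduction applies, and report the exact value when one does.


Classification (C = 2/7): 2F1 with upper {1, 1}, lower {2}, argument x = -2/7. Verdict: the I6 logarithm reduction fires (the logarithm: parameters (1,1;2), x = -2/7). Hence: ln(9/7).

Key step: t_0 = 2/7 here, and the parameter 8/7 appears in both the upper and lower lists and cancels.
Step ratio: r(k) = (-2/7) * (k+1) (k+1) / [(k+2) (k+1)] ; factor over Q: parameters, x = (-2/7), and C = 2/7.


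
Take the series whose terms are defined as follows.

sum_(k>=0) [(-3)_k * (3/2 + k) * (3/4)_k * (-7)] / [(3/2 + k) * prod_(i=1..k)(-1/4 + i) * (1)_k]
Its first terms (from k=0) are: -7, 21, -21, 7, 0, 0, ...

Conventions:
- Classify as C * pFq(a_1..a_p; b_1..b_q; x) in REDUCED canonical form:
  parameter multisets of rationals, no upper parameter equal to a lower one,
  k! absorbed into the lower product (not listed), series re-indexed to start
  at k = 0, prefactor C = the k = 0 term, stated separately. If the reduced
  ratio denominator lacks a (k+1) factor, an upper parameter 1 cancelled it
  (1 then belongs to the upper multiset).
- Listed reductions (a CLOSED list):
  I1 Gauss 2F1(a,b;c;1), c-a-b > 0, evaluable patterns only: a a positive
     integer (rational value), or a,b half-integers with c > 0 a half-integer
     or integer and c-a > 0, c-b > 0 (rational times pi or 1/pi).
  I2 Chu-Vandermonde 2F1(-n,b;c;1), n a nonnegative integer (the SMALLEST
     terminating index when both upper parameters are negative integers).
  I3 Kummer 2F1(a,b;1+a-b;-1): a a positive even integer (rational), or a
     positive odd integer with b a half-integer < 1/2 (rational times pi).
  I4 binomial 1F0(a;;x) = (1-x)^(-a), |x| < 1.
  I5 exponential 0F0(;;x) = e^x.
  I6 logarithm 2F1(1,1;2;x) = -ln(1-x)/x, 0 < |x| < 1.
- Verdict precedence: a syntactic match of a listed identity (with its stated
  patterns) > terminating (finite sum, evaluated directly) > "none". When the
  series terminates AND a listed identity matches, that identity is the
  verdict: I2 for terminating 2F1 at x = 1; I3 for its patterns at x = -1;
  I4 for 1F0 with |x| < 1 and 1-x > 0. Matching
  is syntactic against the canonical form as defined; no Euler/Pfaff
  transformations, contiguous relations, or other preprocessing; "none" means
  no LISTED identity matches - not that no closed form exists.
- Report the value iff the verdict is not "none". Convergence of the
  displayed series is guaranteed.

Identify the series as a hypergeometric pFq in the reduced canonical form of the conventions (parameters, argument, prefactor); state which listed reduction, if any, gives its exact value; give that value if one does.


Structural cue: from the first term -7: k + 3/2 divides numerator and denominator alike; C = -7, x = 1 after cancelling.
Adjacent-term ratio: r(k) = 1 * (k-3) / [(k+1)] ; factor over Q: parameters, x = 1, and C = -7.

This is -7 * 1F0(-3; -; 1) in reduced canonical form. Verdict: terminating - upper parameter -3 makes this a finite sum (last index 3), evaluated exactly. Hence: 0.


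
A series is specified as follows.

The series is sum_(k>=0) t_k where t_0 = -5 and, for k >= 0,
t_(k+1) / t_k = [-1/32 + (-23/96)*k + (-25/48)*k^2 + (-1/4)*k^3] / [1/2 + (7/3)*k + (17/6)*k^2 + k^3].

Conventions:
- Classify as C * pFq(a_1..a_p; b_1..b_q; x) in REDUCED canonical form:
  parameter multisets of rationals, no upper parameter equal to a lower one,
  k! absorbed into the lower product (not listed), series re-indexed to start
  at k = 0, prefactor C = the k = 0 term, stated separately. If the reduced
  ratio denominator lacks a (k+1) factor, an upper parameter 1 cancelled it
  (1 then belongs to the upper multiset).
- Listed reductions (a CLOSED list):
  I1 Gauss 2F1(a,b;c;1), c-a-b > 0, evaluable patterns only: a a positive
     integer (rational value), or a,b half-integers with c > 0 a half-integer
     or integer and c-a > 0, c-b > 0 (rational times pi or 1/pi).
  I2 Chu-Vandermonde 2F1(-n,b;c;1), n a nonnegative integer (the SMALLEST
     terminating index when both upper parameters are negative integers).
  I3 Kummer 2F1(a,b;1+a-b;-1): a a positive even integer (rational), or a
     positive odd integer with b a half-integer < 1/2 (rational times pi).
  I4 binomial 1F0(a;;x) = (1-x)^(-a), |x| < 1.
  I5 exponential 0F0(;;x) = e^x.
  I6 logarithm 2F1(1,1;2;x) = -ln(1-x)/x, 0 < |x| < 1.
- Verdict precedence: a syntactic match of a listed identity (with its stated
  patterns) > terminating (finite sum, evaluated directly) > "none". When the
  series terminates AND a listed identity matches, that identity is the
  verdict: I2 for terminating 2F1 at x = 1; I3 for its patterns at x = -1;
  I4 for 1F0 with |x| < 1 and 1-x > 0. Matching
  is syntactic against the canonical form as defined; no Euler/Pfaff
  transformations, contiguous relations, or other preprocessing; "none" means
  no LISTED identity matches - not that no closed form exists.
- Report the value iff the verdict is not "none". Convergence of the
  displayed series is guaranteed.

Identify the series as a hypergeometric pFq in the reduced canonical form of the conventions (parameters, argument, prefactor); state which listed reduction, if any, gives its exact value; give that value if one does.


With C = -5: the canonical form is 1F0(1/4; -; -1/4). Verdict: the binomial series (I4) fires (the 1F0 binomial series: exponent -1/4, x = -1/4). Its exact value is (-5) * (5/4)^(-1/4).

Key step: t_0 = -5 here, and the ratio is unreduced: k + 3/2 divides both sides (C = -5).
Ratio: r(k) = (-1/4) * (k+1/4) / [(k+1)] - rational in k, leading ratio (-1/4); with t_0 = -5, classification follows.


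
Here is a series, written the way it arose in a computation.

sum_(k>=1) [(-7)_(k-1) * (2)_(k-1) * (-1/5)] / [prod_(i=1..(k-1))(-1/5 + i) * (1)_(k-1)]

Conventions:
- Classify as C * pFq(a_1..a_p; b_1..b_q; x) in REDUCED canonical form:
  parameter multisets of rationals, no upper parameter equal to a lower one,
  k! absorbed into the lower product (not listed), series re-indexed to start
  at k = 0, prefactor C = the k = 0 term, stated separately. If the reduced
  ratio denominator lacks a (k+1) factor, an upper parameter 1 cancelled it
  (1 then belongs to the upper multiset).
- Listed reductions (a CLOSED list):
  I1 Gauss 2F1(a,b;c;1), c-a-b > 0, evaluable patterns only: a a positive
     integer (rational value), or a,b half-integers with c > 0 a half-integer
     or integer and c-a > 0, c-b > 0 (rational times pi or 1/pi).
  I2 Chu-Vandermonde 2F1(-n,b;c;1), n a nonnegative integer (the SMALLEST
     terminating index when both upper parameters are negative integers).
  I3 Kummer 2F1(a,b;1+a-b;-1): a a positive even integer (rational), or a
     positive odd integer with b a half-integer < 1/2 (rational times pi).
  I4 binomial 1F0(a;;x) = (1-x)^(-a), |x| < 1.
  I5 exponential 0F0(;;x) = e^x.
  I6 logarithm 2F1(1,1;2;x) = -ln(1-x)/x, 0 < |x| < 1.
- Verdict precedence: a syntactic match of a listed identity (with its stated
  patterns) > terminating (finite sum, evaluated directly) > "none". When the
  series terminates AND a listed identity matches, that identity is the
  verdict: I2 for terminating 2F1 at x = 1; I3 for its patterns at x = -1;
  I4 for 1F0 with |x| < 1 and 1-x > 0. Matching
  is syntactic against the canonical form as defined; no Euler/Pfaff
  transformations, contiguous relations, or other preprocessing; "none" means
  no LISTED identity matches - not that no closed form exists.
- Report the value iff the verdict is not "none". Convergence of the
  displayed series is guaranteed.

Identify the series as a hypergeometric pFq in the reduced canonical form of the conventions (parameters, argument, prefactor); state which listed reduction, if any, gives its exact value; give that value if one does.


The tell: t_0 being -1/5, the lower running product (C = -1/5, x = 1) is a rising factorial.
Ratio: r(k) = 1 * (k-7) (k+2) / [(k+4/5) (k+1)] - rational in k. x = 1; t_0 = -1/5; negate the roots.

x = 1 here; the reduced form reads 2F1, upper {-7, 2}, lower {4/5}, C = -1/5. Verdict: Chu-Vandermonde (I2) matches (terminating 2F1 at x = 1 with n = 7, b = 2, c = 4/5). Its exact value is -3/2465.


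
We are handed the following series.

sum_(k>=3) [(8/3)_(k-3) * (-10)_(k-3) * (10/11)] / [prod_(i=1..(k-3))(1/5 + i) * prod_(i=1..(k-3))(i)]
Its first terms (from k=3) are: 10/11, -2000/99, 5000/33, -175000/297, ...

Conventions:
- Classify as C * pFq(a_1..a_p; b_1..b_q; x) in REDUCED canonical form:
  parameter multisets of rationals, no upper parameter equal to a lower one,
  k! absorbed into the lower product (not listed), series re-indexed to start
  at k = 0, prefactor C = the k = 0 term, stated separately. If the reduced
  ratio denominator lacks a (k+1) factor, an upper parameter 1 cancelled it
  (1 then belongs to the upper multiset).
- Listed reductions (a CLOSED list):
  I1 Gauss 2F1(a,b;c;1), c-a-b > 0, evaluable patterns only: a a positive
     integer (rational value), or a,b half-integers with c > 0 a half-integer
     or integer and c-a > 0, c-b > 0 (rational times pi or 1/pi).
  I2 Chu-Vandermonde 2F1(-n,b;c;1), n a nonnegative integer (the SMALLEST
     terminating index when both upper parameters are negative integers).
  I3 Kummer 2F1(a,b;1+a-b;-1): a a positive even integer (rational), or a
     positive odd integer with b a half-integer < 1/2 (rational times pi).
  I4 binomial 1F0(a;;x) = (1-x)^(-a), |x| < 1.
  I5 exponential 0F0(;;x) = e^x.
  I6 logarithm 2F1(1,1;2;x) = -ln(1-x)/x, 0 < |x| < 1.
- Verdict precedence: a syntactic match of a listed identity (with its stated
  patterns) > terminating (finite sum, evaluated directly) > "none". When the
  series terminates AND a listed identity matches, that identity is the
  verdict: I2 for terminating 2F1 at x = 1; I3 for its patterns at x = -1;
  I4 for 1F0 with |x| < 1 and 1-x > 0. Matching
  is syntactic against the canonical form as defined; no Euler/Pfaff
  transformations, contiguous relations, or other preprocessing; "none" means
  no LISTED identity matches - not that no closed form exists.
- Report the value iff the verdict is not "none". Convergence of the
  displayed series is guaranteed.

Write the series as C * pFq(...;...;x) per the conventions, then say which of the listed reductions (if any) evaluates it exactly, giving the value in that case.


First insight: x = 1 and the product of the first k integers (prefactor 10/11) is k!.
Term ratio: r(k) = 1 * (k-10) (k+8/3) / [(k+6/5) (k+1)] - poly over poly, x = 1 from leading terms; C = 10/11 at k = 0.

Reduced: x = 1, 2F1, upper = {-10, 8/3}, lower = {6/5}, C = 10/11. Verdict (x = 1): the Chu-Vandermonde identity I2 applies (terminating 2F1 at x = 1 with n = 10, b = 8/3, c = 6/5). Exact value: 2313939985/2607956893971.


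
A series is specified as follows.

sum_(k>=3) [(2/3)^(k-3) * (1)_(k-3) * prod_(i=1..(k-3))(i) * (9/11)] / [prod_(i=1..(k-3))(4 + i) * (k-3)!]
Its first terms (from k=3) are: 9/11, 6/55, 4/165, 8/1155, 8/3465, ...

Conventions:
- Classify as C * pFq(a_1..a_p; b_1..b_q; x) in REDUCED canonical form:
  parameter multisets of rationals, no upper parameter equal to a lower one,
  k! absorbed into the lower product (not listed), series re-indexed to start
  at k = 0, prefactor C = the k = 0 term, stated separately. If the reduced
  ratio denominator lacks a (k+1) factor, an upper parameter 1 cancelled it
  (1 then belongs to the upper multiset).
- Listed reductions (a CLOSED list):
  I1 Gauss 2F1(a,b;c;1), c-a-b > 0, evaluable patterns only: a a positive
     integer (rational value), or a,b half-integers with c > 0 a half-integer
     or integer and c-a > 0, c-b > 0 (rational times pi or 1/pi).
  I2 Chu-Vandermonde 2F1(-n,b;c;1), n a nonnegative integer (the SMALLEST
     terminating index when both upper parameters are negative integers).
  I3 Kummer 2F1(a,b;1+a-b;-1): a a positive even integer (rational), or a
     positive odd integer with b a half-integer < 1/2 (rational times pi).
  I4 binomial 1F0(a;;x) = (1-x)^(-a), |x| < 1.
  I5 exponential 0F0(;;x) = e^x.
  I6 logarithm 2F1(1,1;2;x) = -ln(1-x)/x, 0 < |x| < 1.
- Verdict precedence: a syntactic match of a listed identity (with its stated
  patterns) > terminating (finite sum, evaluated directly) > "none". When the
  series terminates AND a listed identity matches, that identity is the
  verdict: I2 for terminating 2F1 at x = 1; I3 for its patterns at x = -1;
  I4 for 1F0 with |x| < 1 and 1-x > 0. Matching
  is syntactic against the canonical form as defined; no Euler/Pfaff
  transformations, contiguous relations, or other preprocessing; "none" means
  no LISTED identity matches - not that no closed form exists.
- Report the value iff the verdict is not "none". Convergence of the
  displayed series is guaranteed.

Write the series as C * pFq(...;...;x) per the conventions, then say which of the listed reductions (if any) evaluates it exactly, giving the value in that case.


First insight: with t_0 = 9/11, the running product (C = 9/11, x = 2/3) telescopes to a rising factorial.
Adjacent-term ratio: r(k) = (2/3) * (k+1) (k+1) / [(k+5) (k+1)] - poly over poly, x = (2/3) from leading terms; C = 9/11 at k = 0.

x = 2/3 here; the reduced form reads 2F1, upper {1, 1}, lower {5}, C = 9/11. Verdict: none. A 2F1 with upper {1, 1} fits none of I1-I6 at x = 2/3; the sum runs forever.


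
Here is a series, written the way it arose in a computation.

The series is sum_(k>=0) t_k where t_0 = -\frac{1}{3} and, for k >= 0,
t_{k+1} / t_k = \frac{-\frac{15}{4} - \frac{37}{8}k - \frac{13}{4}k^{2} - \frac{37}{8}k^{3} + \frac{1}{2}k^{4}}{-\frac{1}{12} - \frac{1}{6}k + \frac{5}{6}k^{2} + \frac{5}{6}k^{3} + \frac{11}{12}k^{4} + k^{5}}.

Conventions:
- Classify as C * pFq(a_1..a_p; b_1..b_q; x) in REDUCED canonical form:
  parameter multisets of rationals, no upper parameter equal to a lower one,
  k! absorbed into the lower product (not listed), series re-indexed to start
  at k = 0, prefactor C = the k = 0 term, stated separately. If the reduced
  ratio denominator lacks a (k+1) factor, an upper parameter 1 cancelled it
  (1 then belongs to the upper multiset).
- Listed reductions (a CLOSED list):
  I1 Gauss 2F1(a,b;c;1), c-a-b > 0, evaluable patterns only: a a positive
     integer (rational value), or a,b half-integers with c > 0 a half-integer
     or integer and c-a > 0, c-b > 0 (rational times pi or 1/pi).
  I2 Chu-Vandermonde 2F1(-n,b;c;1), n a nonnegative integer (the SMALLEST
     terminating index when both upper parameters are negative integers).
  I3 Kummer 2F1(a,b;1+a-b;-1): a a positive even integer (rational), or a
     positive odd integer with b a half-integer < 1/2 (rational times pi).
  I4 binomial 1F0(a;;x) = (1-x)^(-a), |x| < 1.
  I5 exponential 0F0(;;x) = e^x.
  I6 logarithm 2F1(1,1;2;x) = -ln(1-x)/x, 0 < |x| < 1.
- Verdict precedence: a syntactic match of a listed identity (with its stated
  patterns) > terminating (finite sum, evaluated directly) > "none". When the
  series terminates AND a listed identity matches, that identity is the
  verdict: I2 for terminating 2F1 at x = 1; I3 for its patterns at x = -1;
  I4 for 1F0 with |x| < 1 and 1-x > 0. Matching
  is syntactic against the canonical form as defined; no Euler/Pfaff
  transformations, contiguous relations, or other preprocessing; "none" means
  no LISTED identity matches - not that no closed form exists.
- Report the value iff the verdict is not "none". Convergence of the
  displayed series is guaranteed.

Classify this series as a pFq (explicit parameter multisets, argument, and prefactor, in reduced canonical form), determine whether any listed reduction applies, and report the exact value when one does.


Prefactor -\frac{1}{3}, argument \frac{1}{2}: 2F2 with upper {-10, \frac{3}{4}} over lower {-\frac{1}{3}, \frac{1}{4}}. Verdict: terminating - no listed pattern fits, but -10 in the upper list cuts the series at k = 10; direct evaluation. Value: \frac{49585655789724671}{6102851852697600}.

Structural cue: t_0 = -\frac{1}{3} here, and cancel k^2 + 1 from the displayed ratio first; then C = -1/3, x = 1/2.
Adjacent-term ratio: r(k) = \frac{1}{2} * (k-10) (k+\frac{3}{4}) / [(k-\frac{1}{3}) (k+\frac{1}{4}) (k+1)] - rational in k, leading ratio \frac{1}{2}; with t_0 = -\frac{1}{3}, classification follows.


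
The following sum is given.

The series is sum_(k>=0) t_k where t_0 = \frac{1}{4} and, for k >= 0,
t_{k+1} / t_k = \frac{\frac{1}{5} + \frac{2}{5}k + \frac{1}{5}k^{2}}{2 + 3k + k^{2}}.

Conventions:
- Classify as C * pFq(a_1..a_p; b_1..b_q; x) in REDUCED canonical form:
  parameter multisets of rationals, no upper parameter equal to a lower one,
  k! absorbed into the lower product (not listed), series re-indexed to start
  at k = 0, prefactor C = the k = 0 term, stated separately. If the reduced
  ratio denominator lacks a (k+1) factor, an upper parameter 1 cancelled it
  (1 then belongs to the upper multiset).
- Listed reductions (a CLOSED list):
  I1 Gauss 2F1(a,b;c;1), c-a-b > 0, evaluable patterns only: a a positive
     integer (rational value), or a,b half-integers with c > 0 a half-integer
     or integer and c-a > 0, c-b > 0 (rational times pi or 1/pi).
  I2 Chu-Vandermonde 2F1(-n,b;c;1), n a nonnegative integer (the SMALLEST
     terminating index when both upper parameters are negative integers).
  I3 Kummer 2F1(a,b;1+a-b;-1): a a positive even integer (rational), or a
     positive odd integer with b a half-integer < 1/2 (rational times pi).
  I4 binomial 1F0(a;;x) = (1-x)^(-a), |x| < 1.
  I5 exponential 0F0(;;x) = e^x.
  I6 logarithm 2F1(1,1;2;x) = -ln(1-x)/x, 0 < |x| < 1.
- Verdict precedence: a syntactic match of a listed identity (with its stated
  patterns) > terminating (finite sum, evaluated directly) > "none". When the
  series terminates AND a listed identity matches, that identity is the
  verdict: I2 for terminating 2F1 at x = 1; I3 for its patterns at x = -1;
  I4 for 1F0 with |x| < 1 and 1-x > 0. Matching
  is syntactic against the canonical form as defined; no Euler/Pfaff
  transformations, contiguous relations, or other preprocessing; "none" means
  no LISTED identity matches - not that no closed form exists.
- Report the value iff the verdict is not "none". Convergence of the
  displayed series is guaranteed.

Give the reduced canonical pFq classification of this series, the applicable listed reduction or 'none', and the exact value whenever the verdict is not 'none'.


Canonical form: C = \frac{1}{4} times 2F1 with upper {1, 1}, lower {2}, x = \frac{1}{5}. Verdict: logarithm (I6) matches (the logarithm: parameters (1,1;2), x = \frac{1}{5}). Hence: \left(-\frac{5}{4}\right) \cdot \ln\left(\frac{4}{5}\right).

Key step: with t_0 = \frac{1}{4}, roots of the ratio polynomials (C = 1/4, x = 1/5) are the negated parameters.
Ratio: r(k) = \frac{1}{5} * (k+1) (k+1) / [(k+2) (k+1)] ; factor over Q: parameters, x = \frac{1}{5}, and C = \frac{1}{4}.


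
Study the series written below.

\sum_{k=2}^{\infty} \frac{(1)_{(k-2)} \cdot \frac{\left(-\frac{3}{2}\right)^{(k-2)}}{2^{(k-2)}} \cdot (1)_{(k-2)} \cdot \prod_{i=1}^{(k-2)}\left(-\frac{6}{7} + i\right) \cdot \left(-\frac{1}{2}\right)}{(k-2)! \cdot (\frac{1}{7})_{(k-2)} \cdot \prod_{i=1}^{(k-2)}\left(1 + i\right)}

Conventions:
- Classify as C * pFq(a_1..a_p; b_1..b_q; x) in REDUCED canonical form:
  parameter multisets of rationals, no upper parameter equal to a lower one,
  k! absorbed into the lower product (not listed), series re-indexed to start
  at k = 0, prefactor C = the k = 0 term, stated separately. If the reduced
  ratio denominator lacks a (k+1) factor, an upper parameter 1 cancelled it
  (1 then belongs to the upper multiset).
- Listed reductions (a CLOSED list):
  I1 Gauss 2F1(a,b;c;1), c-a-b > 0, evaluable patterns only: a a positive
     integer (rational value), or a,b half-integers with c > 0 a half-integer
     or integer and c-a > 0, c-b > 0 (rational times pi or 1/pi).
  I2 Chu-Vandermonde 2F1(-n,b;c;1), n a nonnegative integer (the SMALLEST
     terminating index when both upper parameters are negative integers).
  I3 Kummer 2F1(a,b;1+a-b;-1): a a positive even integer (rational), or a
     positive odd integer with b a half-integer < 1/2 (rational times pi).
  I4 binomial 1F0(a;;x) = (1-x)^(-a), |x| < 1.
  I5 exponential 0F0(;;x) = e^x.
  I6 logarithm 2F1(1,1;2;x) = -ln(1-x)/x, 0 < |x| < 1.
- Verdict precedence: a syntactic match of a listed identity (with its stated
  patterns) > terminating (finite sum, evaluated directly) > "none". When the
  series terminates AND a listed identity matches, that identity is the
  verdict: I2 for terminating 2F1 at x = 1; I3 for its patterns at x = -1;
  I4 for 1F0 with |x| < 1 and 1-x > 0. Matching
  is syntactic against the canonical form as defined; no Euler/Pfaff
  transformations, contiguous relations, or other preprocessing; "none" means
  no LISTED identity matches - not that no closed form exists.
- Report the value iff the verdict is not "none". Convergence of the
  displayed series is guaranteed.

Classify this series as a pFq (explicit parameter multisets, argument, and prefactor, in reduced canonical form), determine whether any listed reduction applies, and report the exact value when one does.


Prefactor -\frac{1}{2}, argument -\frac{3}{4}: 2F1 with upper {1, 1} over lower {2}. Verdict: the logarithmic series (I6) applies (the logarithm: parameters (1,1;2), x = -\frac{3}{4}). Exact value: \left(-\frac{2}{3}\right) \cdot \ln\left(\frac{7}{4}\right).

First insight: t_0 being -\frac{1}{2}, the parameter 1/7 appears in both the upper and lower lists and cancels.
Term ratio: r(k) = -\frac{3}{4} * (k+1) (k+1) / [(k+2) (k+1)] ; factor over Q: parameters, x = -\frac{3}{4}, and C = -\frac{1}{2}.


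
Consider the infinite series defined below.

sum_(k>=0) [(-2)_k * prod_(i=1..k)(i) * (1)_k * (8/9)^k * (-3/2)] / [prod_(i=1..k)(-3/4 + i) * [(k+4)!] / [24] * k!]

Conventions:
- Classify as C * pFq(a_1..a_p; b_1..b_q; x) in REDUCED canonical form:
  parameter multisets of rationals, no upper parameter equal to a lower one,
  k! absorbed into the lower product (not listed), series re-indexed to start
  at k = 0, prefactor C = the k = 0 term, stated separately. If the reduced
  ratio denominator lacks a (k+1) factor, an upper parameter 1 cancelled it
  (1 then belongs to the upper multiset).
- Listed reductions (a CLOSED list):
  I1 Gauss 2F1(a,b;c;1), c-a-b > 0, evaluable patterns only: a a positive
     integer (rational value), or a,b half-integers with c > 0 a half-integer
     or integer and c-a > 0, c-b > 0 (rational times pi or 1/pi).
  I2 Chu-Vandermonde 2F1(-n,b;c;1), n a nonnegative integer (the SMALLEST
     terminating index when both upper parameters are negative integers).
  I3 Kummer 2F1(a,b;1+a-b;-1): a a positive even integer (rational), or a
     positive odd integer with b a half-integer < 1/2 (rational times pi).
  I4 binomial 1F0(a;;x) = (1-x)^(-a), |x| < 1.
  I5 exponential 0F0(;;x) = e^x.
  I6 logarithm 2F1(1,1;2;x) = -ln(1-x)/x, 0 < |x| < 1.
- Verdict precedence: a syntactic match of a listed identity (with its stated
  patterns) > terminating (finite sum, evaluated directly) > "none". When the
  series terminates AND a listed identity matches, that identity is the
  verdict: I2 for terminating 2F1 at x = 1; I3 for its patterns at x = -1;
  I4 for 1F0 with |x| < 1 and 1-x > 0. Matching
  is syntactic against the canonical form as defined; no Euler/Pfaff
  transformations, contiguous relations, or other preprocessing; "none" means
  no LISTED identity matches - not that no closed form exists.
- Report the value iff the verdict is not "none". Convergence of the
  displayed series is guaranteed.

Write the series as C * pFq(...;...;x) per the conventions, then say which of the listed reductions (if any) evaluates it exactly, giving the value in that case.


First insight: x = (8/9) and the lower running product (prefactor -3/2) is a rising factorial.
Ratio: r(k) = (8/9) * (k-2) (k+1) (k+1) / [(k+1/4) (k+5) (k+1)] - rational in k. x = (8/9); t_0 = -3/2; negate the roots.

With C = -3/2: the canonical form is 3F2(-2, 1, 1; 1/4, 5; 8/9). Verdict: terminating - no listed pattern fits, but -2 in the upper list cuts the series at k = 2; direct evaluation. Hence: 517/4050.


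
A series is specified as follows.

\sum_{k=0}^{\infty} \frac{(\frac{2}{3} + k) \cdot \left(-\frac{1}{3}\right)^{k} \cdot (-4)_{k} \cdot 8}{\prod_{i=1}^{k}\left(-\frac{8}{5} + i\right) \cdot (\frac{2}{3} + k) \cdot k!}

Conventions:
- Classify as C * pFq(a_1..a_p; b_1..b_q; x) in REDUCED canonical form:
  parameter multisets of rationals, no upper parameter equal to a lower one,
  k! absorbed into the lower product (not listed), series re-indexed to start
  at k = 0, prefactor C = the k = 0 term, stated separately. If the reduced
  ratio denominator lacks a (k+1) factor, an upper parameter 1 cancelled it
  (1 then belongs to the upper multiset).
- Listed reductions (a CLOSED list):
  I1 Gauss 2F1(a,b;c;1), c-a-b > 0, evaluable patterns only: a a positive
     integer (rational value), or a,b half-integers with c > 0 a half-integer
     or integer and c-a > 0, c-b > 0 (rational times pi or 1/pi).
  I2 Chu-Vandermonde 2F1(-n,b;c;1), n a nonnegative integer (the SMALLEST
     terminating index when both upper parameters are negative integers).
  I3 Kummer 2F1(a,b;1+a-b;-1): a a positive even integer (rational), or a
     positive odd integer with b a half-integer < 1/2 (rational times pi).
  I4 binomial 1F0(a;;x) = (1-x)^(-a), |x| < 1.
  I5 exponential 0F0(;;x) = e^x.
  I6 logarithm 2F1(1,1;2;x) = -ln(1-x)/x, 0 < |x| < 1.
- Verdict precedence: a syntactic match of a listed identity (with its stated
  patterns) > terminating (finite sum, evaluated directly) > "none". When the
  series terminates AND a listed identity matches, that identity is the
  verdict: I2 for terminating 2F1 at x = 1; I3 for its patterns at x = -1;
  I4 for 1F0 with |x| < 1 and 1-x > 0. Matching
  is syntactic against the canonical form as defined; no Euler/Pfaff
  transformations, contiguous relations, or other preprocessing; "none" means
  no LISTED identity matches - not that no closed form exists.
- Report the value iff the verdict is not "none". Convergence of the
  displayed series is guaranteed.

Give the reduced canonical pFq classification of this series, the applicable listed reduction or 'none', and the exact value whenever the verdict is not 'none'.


Prefactor 8, argument -\frac{1}{3}: 1F1 with upper {-4} over lower {-\frac{3}{5}}. Verdict: terminating - upper parameter -4 makes this a finite sum (last index 4), evaluated exactly. Its exact value is -\frac{181921}{5103}.

Key step: t_0 being 8, k + 2/3 divides numerator and denominator alike; C = 8 after cancelling.
Term ratio: r(k) = -\frac{1}{3} * (k-4) / [(k-\frac{3}{5}) (k+1)] - rational in k, leading ratio -\frac{1}{3}; with t_0 = 8, classification follows.


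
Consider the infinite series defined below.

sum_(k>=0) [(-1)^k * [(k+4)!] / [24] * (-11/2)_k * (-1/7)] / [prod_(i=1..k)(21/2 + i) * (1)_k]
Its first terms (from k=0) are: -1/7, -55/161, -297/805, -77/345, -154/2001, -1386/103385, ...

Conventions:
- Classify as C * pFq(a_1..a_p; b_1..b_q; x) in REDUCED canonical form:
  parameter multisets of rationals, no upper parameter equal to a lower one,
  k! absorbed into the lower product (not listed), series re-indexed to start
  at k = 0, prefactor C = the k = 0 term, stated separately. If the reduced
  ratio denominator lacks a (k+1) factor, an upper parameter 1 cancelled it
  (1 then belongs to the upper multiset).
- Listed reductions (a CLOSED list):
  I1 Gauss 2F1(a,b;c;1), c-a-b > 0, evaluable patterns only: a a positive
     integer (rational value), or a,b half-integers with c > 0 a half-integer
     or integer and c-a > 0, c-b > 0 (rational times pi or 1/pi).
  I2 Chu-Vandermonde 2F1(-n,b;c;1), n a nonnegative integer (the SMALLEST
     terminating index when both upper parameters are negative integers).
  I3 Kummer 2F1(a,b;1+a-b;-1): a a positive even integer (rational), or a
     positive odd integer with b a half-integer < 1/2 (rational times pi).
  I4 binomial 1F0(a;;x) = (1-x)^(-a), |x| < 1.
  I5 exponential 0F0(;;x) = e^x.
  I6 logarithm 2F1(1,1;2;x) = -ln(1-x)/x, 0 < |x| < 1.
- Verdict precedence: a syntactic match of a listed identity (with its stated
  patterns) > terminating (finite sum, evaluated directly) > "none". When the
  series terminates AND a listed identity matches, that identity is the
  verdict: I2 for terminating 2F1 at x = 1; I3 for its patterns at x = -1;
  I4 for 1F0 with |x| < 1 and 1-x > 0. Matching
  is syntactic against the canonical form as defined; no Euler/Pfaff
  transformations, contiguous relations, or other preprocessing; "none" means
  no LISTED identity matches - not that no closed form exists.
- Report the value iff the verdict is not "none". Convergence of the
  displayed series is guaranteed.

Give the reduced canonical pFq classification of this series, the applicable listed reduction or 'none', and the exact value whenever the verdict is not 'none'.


Canonical form: C = -1/7 times 2F1 with upper {-11/2, 5}, lower {23/2}, x = -1. Verdict: Kummer's theorem (I3) applies (x = -1; c = 23/2 equals 1+a-b for upper {-11/2, 5}: listed pattern). Sum: (-6235515/16777216) * pi.

Key observation: x = (-1) and the lower running product (C = -1/7, x = -1) is a rising factorial.
Term ratio: r(k) = (-1) * (k-11/2) (k+5) / [(k+23/2) (k+1)] - rational in k, leading ratio (-1); with t_0 = -1/7, classification follows.


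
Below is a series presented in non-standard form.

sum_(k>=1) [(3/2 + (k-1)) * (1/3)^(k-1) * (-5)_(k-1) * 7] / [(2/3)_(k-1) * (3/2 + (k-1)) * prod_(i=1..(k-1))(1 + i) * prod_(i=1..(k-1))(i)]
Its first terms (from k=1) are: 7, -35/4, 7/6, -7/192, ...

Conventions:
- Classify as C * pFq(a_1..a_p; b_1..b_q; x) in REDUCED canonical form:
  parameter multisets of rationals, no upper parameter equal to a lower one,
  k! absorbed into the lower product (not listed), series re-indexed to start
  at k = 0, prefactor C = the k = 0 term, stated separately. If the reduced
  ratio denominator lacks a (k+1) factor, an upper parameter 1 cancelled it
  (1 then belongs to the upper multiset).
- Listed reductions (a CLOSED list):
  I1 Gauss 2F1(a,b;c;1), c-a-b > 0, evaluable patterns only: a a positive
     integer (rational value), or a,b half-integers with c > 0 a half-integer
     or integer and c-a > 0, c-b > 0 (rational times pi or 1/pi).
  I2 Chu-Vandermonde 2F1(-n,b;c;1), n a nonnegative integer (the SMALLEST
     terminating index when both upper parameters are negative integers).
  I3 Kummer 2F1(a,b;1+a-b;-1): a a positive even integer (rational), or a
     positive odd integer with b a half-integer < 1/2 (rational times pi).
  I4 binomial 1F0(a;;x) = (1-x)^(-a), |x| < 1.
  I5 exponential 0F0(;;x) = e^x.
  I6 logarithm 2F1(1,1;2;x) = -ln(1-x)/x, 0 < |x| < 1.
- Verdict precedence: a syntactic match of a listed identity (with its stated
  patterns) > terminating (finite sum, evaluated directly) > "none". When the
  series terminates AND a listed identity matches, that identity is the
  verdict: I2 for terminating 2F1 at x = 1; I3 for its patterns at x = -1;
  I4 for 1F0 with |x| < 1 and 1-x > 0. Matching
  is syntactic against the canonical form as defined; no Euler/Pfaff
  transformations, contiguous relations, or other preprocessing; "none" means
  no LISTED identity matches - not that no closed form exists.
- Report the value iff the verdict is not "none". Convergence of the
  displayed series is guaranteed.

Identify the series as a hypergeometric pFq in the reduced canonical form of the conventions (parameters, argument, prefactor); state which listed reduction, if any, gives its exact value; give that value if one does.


Key step: t_0 = 7 here, and the product of the first k integers (prefactor 7) is k!.
Ratio: r(k) = (1/3) * (k-5) / [(k+2/3) (k+2) (k+1)] - rational in k. x = (1/3); t_0 = 7; negate the roots.

With C = 7: the canonical form is 1F2(-5; 2/3, 2; 1/3). Verdict: terminating - upper -5 stops the sum at k = 5; the 6 terms are added exactly. Exact value: -784981/1267200.


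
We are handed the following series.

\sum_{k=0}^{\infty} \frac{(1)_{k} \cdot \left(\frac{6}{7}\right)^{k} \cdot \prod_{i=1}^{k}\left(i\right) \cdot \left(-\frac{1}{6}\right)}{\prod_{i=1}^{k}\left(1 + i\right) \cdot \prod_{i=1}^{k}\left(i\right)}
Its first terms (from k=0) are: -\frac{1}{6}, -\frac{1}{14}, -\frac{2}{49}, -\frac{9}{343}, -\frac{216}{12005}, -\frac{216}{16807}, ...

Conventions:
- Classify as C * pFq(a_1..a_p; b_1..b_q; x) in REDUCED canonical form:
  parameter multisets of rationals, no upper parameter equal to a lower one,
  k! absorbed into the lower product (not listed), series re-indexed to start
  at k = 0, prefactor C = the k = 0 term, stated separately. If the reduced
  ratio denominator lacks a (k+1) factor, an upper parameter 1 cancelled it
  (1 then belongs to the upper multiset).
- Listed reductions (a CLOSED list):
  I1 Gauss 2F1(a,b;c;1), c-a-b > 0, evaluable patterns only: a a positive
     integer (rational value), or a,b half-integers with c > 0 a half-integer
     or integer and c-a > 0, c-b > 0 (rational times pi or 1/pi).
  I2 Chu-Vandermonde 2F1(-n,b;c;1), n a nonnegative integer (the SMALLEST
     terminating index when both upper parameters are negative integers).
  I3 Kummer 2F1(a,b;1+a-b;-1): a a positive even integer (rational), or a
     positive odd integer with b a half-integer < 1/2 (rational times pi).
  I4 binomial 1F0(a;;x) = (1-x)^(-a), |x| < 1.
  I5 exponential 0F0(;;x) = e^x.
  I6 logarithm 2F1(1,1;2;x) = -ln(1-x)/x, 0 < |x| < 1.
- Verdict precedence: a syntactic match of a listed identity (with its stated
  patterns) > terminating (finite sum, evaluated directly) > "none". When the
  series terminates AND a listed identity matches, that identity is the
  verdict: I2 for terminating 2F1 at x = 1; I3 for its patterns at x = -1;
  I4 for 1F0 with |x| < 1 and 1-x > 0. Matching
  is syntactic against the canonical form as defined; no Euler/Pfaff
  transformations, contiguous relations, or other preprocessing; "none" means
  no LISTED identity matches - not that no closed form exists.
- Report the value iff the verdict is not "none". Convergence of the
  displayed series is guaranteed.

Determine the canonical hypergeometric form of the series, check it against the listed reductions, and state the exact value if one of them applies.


Reduced: x = \frac{6}{7}, 2F1, upper = {1, 1}, lower = {2}, C = -\frac{1}{6}. Verdict at x = \frac{6}{7}: the I6 logarithm reduction matches (the logarithm: parameters (1,1;2), x = \frac{6}{7}). Its exact value is \frac{7}{36} \cdot \ln\left(\frac{1}{7}\right).

The tell: x = \frac{6}{7} and the product of the first k integers (C = -1/6, x = 6/7) is k!.
Step ratio: r(k) = \frac{6}{7} * (k+1) (k+1) / [(k+2) (k+1)] - rational in k. x = \frac{6}{7}; t_0 = -\frac{1}{6}; negate the roots.


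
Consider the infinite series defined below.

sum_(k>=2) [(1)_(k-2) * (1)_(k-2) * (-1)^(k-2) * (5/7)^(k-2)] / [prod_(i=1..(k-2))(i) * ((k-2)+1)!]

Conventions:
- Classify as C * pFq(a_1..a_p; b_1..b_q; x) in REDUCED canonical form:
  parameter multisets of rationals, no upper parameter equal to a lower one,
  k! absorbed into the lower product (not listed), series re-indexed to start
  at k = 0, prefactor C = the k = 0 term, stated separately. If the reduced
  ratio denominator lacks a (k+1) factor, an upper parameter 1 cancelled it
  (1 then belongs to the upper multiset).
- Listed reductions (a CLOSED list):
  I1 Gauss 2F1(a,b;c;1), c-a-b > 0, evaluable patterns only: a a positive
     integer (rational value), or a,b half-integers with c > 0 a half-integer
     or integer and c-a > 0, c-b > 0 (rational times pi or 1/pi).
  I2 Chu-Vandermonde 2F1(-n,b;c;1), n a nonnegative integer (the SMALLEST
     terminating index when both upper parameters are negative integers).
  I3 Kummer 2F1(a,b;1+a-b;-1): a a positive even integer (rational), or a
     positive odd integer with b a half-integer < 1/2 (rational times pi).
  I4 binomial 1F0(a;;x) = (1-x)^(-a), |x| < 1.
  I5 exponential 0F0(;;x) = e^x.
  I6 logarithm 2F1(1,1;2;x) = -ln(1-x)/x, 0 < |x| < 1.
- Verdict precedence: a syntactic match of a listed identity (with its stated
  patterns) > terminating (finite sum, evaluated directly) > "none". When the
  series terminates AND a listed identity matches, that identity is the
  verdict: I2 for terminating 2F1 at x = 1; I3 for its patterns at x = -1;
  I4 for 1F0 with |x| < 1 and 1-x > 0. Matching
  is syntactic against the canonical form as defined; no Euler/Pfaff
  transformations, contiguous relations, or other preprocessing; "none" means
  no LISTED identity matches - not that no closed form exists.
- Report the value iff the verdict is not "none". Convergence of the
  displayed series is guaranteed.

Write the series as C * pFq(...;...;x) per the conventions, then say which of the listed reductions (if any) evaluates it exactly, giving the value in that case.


This is 1 * 2F1(1, 1; 2; -5/7) in reduced canonical form. Verdict: this is logarithm (I6) (the logarithm: parameters (1,1;2), x = -5/7). Sum: (7/5) * ln(12/7).

First insight: from the first term 1: the denominator's factorial ratio (prefactor 1) is a lower Pochhammer.
Adjacent-term ratio: r(k) = (-5/7) * (k+1) (k+1) / [(k+2) (k+1)] - rational in k, leading ratio (-5/7); with t_0 = 1, classification follows.
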